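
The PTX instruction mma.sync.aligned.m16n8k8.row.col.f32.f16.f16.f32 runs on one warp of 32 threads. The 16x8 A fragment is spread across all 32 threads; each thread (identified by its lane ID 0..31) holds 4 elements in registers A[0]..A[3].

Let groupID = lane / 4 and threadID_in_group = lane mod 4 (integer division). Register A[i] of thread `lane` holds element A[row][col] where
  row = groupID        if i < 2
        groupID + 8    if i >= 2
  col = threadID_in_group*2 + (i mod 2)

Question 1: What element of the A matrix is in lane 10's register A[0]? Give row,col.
2,4

L=10→G=10>>2=2, T=10&3=2
[0]→row 2+0=2  col 2·2+0=4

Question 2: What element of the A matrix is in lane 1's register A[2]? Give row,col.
8,2

1: g=0,t=1
[2] (0+8,1*2+0) = (8,2)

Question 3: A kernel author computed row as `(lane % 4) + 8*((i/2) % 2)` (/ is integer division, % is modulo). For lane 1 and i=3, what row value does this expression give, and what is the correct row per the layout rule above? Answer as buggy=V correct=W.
`(lane % 4) + 8*((i/2) % 2)`[1,3]->9
1: g=0,t=1
[3] (0+8,1*2+1) = (8,3)
row: 9 vs 8

buggy=9 correct=8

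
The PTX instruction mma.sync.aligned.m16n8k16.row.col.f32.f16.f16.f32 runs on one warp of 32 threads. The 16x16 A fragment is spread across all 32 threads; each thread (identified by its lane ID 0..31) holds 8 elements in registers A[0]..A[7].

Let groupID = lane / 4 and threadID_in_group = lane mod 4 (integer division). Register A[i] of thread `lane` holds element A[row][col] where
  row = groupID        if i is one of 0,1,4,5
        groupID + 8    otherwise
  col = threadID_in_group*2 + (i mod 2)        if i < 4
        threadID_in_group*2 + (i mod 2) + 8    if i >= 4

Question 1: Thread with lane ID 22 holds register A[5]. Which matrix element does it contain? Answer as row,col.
lane 22->22/4=5, 22 mod 4=2
i=5  r:5+0->5  c:2·2+1+8->13

5,13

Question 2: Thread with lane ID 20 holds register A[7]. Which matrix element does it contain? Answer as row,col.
13,9

20: G=5,T=0
[7] (5+8,0*2+1+8) = (13,9)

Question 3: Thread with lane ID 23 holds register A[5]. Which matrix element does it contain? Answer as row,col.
L=23->g=23>>2=5, t=23&3=3
[5]->row 5+0=5  col 3·2+1+8=15

5,15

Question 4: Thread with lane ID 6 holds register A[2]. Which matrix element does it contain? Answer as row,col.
L=6→G=6>>2=1, T=6&3=2
[2]→row 1+8=9  col 2·2+0+0=4

9,4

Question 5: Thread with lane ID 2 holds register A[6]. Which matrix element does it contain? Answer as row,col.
2: G=0,T=2
[6] (0+8,2*2+0+8) = (8,12)

8,12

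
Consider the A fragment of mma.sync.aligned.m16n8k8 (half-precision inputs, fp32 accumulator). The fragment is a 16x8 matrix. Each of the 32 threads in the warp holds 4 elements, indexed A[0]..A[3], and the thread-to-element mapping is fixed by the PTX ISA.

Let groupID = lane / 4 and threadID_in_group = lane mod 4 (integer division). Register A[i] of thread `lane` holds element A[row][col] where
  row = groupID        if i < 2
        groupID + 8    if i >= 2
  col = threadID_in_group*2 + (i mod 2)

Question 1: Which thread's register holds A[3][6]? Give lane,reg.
15,0

r=3⇒gr=3,Rb=0  c=6⇒th=3,odd=0
L=3*4+3=15  i=0*2+0=0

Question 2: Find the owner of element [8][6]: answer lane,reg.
r=8->g=0,rb=1  c=6->t=3,b0=0
L=0*4+3=3  i=1*2+0=2

3,2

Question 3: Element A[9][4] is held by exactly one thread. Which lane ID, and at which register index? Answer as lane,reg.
r=9→G=1,rhi=1  c=4→T=2,p=0
L=1*4+2=6  i=1*2+0=2

6,2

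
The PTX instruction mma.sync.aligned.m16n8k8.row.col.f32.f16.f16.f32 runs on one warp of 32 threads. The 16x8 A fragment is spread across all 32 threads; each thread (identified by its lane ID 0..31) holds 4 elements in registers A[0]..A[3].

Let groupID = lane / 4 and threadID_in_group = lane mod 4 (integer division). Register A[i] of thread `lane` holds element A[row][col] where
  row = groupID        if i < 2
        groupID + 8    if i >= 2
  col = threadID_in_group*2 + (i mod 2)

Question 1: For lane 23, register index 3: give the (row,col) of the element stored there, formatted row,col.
13,7

L=23->gid=23>>2=5, tid=23&3=3
[3]->row 5+8=13  col 3·2+1=7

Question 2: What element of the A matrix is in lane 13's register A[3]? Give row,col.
11,3

13: gid=3,tid=1
[3] (3+8,1*2+1) = (11,3)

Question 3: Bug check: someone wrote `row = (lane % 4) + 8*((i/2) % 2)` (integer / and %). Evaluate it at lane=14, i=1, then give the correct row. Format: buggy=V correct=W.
buggy=2 correct=3

`(lane % 4) + 8*((i/2) % 2)`[14,1]→2
lane 14: G=3 (14/4), T=2 (14%4)
i=1: r=3+0=3, c=2*2+1=5
row: 2 vs 3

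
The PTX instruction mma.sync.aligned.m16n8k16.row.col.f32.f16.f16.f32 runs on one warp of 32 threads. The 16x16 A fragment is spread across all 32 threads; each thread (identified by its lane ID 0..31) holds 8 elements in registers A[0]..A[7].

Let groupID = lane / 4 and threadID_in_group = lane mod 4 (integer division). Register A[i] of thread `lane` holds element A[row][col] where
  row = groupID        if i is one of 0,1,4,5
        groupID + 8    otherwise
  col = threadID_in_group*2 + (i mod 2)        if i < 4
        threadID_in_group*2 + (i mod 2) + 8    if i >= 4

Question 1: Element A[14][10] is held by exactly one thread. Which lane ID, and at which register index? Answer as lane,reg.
25,6

r=14->g=6,rb=1  c=10->cb=1,t=1,b0=0
L=6*4+1=25  i=1*4+1*2+0=6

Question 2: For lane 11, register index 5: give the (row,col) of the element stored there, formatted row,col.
2,15

11: grp=2,tig=3
[5] (2+0,3*2+1+8) = (2,15)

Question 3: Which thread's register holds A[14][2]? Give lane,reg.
r=14→G=6,rhi=1  c=2→chi=0,T=1,p=0
L=6*4+1=25  i=0*4+1*2+0=2

25,2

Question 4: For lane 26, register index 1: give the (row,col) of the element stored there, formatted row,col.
L=26->g=26>>2=6, t=26&3=2
[1]->row 6+0=6  col 2·2+1+0=5

6,5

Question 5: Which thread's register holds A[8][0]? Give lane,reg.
r=8→G=0,rhi=1  c=0→chi=0,T=0,p=0
L=0*4+0=0  i=0*4+1*2+0=2

0,2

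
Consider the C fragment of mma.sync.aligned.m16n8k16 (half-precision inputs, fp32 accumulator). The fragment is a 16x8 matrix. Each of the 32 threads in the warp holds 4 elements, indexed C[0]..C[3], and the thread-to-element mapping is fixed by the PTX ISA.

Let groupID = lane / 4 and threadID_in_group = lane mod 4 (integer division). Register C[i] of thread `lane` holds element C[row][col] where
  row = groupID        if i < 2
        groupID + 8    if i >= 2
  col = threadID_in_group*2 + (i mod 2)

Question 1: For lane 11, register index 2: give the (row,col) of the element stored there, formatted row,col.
10,6

lane 11⇒11/4=2, 11 mod 4=3
i=2  r:2+8⇒10  c:2·3+0⇒6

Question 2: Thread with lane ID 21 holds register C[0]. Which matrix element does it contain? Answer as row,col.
5,2

lane 21->21/4=5, 21 mod 4=1
i=0  r:5+0->5  c:2·1+0->2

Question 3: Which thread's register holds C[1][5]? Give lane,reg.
r=1→G=1,rhi=0  c=5→T=2,p=1
L=1*4+2=6  i=0*2+1=1

6,1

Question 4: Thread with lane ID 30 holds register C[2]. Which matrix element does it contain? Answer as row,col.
lane 30->30/4=7, 30 mod 4=2
i=2  r:7+8->15  c:2·2+0->4

15,4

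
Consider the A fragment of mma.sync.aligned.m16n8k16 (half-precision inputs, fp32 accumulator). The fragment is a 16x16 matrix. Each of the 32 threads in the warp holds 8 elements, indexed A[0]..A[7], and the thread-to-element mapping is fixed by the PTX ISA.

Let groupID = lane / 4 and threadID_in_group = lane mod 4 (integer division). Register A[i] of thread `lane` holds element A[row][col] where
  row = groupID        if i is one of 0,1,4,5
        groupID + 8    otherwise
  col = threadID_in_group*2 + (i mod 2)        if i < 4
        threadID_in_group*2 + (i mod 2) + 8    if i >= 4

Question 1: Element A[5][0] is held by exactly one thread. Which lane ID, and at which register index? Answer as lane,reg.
20,0

r:5=>grp=5,rB=0  c:0=>cB=0,tig=0,lo=0
L=5*4+0=20  i=0*4+0*2+0=0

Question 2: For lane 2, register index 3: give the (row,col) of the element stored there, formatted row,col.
8,5

lane 2=>2/4=0, 2 mod 4=2
i=3  r:0+8=>8  c:2·2+1+0=>5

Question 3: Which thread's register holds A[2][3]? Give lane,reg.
r=2→G=2,rhi=0  c=3→chi=0,T=1,p=1
L=2*4+1=9  i=0*4+0*2+1=1

9,1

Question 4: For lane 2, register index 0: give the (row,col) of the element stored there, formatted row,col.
lane 2: gr=0 (2/4), th=2 (2%4)
i=0: r=0+0=0, c=2*2+0+0=4

0,4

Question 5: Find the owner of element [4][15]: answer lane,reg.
19,5

r=4→G=4,rhi=0  c=15→chi=1,T=3,p=1
L=4*4+3=19  i=1*4+0*2+1=5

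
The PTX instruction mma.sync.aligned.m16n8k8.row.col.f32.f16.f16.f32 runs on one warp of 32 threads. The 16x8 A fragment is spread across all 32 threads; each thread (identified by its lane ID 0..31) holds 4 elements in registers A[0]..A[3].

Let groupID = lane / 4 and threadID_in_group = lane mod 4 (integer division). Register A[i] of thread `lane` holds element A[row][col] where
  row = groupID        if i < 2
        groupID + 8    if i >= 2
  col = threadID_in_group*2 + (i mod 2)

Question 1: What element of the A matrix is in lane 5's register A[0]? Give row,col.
lane 5: g=1 (5/4), t=1 (5%4)
i=0: r=1+0=1, c=1*2+0=2

1,2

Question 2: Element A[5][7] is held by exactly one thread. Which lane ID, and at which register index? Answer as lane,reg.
r=5⇒gr=5,Rb=0  c=7⇒th=3,odd=1
L=5*4+3=23  i=0*2+1=1

23,1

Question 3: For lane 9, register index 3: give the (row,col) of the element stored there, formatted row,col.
9: g=2,t=1
[3] (2+8,1*2+1) = (10,3)

10,3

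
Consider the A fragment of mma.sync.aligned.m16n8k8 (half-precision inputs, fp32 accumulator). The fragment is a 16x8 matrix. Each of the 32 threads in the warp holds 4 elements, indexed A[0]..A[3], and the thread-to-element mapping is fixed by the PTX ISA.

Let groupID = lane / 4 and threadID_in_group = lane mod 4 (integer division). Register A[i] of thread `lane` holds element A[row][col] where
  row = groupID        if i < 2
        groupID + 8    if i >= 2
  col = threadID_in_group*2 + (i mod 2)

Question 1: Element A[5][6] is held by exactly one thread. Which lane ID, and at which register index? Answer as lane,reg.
23,0

r=5→G=5,rhi=0  c=6→T=3,p=0
L=5*4+3=23  i=0*2+0=0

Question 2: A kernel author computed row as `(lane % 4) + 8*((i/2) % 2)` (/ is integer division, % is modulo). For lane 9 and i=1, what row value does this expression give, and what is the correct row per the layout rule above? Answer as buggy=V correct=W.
buggy=1 correct=2

`(lane % 4) + 8*((i/2) % 2)`[9,1]⇒1
lane 9: gr=2 (9/4), th=1 (9%4)
i=1: r=2+0=2, c=1*2+1=3
row: 1 vs 2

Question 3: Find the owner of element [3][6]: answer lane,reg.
r:3=>grp=3,rB=0  c:6=>tig=3,lo=0
L=3*4+3=15  i=0*2+0=0

15,0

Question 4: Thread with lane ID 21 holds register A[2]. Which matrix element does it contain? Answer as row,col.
21: g=5,t=1
[2] (5+8,1*2+0) = (13,2)

13,2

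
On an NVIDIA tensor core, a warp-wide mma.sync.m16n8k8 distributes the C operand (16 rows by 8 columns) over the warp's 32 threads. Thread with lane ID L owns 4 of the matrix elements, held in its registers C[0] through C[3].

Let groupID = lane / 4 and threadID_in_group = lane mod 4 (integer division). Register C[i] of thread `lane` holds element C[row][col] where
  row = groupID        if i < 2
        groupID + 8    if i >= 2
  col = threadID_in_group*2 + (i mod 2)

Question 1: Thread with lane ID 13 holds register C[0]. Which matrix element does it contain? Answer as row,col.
lane 13: gid=3 (13/4), tid=1 (13%4)
i=0: r=3+0=3, c=1*2+0=2

3,2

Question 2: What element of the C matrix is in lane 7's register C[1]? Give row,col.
1,7

L=7→G=7>>2=1, T=7&3=3
[1]→row 1+0=1  col 3·2+1=7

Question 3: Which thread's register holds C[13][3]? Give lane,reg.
r=13->g=5,rb=1  c=3->t=1,b0=1
L=5*4+1=21  i=1*2+1=3

21,3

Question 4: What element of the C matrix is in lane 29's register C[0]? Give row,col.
7,2

lane 29: G=7 (29/4), T=1 (29%4)
i=0: r=7+0=7, c=1*2+0=2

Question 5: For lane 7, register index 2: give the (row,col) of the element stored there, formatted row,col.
L=7→G=7>>2=1, T=7&3=3
[2]→row 1+8=9  col 3·2+0=6

9,6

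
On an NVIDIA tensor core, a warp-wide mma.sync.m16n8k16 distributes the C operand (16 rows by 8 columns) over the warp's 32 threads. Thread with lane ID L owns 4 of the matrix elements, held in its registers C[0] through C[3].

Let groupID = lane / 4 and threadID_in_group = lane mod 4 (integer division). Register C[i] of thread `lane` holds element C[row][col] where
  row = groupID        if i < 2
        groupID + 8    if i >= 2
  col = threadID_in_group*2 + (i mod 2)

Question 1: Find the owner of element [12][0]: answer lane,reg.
r=12⇒gr=4,Rb=1  c=0⇒th=0,odd=0
L=4*4+0=16  i=1*2+0=2

16,2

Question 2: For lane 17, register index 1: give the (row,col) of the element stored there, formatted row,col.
4,3

17: gid=4,tid=1
[1] (4+0,1*2+1) = (4,3)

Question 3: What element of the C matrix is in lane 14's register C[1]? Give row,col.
L=14⇒gr=14>>2=3, th=14&3=2
[1]⇒row 3+0=3  col 2·2+1=5

3,5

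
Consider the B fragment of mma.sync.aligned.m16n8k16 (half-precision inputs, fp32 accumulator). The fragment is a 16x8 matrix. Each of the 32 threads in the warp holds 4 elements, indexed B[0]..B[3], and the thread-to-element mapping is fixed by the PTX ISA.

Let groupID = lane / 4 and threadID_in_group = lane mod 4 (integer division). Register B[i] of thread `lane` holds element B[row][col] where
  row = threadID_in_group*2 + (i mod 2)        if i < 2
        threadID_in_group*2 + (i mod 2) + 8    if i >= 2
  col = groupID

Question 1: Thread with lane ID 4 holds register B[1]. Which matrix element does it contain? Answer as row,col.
4: gr=1,th=0
[1] (0*2+1+0,1) = (1,1)

1,1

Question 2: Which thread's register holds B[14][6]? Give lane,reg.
27,2

c: 6->gid=6  r: 14->r8=1,tid=3,i&1=0
L=6*4+3=27  i=1*2+0=2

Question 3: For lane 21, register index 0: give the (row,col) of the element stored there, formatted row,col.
2,5

lane 21->21/4=5, 21 mod 4=1
i=0  r:2·1+0+0->2  c:5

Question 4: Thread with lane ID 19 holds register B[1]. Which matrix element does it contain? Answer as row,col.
lane 19: G=4 (19/4), T=3 (19%4)
i=1: r=3*2+1+0=7, c=G=4

7,4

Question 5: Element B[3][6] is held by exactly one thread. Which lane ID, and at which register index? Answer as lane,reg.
25,1

c=6⇒gr=6  r=3⇒Rb=0,th=1,odd=1
L=6*4+1=25  i=0*2+1=1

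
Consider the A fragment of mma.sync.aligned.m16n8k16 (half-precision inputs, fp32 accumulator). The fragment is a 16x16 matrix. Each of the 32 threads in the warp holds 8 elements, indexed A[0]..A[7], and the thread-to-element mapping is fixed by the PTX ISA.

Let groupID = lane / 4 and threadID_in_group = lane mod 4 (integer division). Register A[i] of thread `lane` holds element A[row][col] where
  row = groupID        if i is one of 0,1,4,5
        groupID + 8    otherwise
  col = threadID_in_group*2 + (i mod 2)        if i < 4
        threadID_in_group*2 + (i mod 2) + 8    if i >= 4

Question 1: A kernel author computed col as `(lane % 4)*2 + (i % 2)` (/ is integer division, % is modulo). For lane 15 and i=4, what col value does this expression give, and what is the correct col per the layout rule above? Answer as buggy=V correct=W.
`(lane % 4)*2 + (i % 2)`[15,4]->6
L=15->g=15>>2=3, t=15&3=3
[4]->row 3+0=3  col 3·2+0+8=14
col: 6 vs 14

buggy=6 correct=14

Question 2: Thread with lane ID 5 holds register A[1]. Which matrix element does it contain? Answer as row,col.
lane 5→5/4=1, 5 mod 4=1
i=1  r:1+0→1  c:2·1+1+0→3

1,3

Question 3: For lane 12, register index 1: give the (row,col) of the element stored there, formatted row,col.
L=12⇒gr=12>>2=3, th=12&3=0
[1]⇒row 3+0=3  col 0·2+1+0=1

3,1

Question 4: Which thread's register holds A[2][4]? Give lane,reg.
r=2->g=2,rb=0  c=4->cb=0,t=2,b0=0
L=2*4+2=10  i=0*4+0*2+0=0

10,0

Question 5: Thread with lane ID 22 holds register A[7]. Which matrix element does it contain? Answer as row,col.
22: gr=5,th=2
[7] (5+8,2*2+1+8) = (13,13)

13,13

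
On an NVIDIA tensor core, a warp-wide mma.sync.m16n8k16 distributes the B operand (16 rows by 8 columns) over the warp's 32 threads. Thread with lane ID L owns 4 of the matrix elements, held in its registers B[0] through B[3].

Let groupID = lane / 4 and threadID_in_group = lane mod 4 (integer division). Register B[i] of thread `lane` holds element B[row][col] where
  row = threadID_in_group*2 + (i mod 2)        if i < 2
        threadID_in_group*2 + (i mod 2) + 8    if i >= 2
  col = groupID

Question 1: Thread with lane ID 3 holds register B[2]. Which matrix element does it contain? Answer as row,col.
14,0

3: grp=0,tig=3
[2] (3*2+0+8,0) = (14,0)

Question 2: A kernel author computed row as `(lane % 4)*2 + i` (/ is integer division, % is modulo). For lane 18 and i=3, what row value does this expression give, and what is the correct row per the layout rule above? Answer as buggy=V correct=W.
buggy=7 correct=13

`(lane % 4)*2 + i`[18,3]→7
lane 18→18/4=4, 18 mod 4=2
i=3  r:2·2+1+8→13  c:4
row: 7 vs 13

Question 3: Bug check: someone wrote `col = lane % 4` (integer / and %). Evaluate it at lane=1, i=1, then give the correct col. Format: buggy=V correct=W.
`lane % 4`[1,1]->1
L=1->gid=1>>2=0, tid=1&3=1
[1]->row 1·2+1+0=3  col gid=0
col: 1 vs 0

buggy=1 correct=0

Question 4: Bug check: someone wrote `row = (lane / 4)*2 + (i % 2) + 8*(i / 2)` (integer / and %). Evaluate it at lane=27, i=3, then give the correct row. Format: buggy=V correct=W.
`(lane / 4)*2 + (i % 2) + 8*(i / 2)`[27,3]→21
lane 27→27/4=6, 27 mod 4=3
i=3  r:2·3+1+8→15  c:6
row: 21 vs 15

buggy=21 correct=15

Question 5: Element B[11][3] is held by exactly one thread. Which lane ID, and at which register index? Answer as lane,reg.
13,3

c:3=>grp=3  r:11=>rB=1,tig=1,lo=1
L=3*4+1=13  i=1*2+1=3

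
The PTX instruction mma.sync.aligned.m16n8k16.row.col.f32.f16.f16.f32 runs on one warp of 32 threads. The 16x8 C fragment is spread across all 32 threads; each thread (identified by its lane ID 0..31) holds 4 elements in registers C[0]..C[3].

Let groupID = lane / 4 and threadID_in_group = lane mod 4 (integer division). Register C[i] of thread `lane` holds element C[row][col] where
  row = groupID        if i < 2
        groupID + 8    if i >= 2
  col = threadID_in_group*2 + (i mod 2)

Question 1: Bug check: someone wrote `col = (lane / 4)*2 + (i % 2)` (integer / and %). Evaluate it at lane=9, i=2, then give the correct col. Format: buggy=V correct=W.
buggy=4 correct=2

`(lane / 4)*2 + (i % 2)`[9,2]⇒4
lane 9⇒9/4=2, 9 mod 4=1
i=2  r:2+8⇒10  c:2·1+0⇒2
col: 4 vs 2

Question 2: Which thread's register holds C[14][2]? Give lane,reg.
25,2

r: 14->gid=6,r8=1  c: 2->tid=1,i&1=0
L=6*4+1=25  i=1*2+0=2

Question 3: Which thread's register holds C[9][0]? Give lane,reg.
r=9→G=1,rhi=1  c=0→T=0,p=0
L=1*4+0=4  i=1*2+0=2

4,2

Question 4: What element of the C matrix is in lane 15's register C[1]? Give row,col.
3,7

lane 15->15/4=3, 15 mod 4=3
i=1  r:3+0->3  c:2·3+1->7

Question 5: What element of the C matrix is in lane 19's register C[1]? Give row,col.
L=19⇒gr=19>>2=4, th=19&3=3
[1]⇒row 4+0=4  col 3·2+1=7

4,7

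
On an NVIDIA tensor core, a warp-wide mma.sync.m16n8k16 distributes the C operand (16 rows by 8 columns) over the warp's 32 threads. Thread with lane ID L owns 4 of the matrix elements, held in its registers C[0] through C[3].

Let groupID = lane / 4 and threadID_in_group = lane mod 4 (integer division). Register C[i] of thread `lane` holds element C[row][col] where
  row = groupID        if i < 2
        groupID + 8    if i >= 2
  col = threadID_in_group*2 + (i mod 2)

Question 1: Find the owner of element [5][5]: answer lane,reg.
22,1

r: 5->gid=5,r8=0  c: 5->tid=2,i&1=1
L=5*4+2=22  i=0*2+1=1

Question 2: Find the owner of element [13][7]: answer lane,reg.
23,3

r:13=>grp=5,rB=1  c:7=>tig=3,lo=1
L=5*4+3=23  i=1*2+1=3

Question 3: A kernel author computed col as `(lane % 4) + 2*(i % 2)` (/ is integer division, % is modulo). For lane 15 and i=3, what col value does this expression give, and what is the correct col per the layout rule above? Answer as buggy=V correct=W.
`(lane % 4) + 2*(i % 2)`[15,3]=>5
lane 15: grp=3 (15/4), tig=3 (15%4)
i=3: r=3+8=11, c=3*2+1=7
col: 5 vs 7

buggy=5 correct=7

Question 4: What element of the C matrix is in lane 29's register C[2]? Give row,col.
15,2

29: G=7,T=1
[2] (7+8,1*2+0) = (15,2)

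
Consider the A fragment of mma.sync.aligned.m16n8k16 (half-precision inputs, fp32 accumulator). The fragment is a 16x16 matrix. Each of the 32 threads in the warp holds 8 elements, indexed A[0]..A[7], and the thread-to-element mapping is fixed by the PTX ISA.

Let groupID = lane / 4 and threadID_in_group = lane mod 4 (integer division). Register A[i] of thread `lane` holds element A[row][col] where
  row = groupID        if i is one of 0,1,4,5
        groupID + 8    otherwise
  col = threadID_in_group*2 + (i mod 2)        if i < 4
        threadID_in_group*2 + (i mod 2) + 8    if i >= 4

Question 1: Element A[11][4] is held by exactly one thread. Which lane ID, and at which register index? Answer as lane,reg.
14,2

r:11=>grp=3,rB=1  c:4=>cB=0,tig=2,lo=0
L=3*4+2=14  i=0*4+1*2+0=2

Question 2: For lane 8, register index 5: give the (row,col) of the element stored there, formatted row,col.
8: grp=2,tig=0
[5] (2+0,0*2+1+8) = (2,9)

2,9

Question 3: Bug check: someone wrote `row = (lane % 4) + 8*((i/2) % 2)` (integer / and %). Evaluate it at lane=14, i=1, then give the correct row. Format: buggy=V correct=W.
buggy=2 correct=3

`(lane % 4) + 8*((i/2) % 2)`[14,1]->2
lane 14->14/4=3, 14 mod 4=2
i=1  r:3+0->3  c:2·2+1+0->5
row: 2 vs 3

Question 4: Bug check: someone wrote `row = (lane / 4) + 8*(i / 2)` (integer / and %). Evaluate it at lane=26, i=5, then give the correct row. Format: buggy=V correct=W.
buggy=22 correct=6

`(lane / 4) + 8*(i / 2)`[26,5]=>22
L=26=>grp=26>>2=6, tig=26&3=2
[5]=>row 6+0=6  col 2·2+1+8=13
row: 22 vs 6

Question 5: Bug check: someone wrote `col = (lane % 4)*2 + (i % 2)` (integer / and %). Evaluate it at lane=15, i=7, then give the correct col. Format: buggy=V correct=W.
`(lane % 4)*2 + (i % 2)`[15,7]→7
lane 15: G=3 (15/4), T=3 (15%4)
i=7: r=3+8=11, c=3*2+1+8=15
col: 7 vs 15

buggy=7 correct=15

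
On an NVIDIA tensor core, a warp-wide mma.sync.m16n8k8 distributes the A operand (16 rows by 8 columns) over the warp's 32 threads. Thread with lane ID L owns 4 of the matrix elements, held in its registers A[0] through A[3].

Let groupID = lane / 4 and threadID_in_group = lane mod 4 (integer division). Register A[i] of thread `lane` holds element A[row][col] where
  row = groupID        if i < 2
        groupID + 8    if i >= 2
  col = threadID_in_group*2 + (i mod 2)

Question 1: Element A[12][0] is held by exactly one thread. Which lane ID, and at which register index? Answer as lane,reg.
r=12⇒gr=4,Rb=1  c=0⇒th=0,odd=0
L=4*4+0=16  i=1*2+0=2

16,2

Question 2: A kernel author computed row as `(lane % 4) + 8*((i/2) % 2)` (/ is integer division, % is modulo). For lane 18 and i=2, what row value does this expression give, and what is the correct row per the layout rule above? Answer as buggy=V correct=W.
`(lane % 4) + 8*((i/2) % 2)`[18,2]->10
lane 18->18/4=4, 18 mod 4=2
i=2  r:4+8->12  c:2·2+0->4
row: 10 vs 12

buggy=10 correct=12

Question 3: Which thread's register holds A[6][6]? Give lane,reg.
r=6->g=6,rb=0  c=6->t=3,b0=0
L=6*4+3=27  i=0*2+0=0

27,0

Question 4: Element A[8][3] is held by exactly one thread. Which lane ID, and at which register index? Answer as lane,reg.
1,3

r=8⇒gr=0,Rb=1  c=3⇒th=1,odd=1
L=0*4+1=1  i=1*2+1=3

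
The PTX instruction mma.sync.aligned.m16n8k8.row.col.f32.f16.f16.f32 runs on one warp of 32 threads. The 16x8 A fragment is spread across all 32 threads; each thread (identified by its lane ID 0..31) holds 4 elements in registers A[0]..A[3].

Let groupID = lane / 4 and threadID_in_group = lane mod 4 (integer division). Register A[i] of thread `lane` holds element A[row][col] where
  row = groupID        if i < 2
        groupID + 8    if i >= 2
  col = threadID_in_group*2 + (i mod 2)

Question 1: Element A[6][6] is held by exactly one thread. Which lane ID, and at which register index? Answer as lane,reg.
r: 6->gid=6,r8=0  c: 6->tid=3,i&1=0
L=6*4+3=27  i=0*2+0=0

27,0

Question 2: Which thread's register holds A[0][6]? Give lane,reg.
r=0->g=0,rb=0  c=6->t=3,b0=0
L=0*4+3=3  i=0*2+0=0

3,0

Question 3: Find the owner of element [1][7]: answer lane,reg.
7,1

r=1->g=1,rb=0  c=7->t=3,b0=1
L=1*4+3=7  i=0*2+1=1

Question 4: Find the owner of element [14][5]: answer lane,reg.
r:14=>grp=6,rB=1  c:5=>tig=2,lo=1
L=6*4+2=26  i=1*2+1=3

26,3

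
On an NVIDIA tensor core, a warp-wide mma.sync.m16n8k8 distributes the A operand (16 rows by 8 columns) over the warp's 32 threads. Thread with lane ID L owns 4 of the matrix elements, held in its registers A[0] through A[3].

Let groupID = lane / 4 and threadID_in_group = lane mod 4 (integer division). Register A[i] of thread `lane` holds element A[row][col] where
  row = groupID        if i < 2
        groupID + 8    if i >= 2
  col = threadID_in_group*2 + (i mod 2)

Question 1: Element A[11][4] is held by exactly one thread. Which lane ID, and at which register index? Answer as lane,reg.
r: 11->gid=3,r8=1  c: 4->tid=2,i&1=0
L=3*4+2=14  i=1*2+0=2

14,2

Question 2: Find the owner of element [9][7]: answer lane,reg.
7,3

r=9→G=1,rhi=1  c=7→T=3,p=1
L=1*4+3=7  i=1*2+1=3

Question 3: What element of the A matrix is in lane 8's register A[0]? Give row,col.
2,0

8: gr=2,th=0
[0] (2+0,0*2+0) = (2,0)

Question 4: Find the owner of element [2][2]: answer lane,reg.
r: 2->gid=2,r8=0  c: 2->tid=1,i&1=0
L=2*4+1=9  i=0*2+0=0

9,0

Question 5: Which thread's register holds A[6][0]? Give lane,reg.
r=6⇒gr=6,Rb=0  c=0⇒th=0,odd=0
L=6*4+0=24  i=0*2+0=0

24,0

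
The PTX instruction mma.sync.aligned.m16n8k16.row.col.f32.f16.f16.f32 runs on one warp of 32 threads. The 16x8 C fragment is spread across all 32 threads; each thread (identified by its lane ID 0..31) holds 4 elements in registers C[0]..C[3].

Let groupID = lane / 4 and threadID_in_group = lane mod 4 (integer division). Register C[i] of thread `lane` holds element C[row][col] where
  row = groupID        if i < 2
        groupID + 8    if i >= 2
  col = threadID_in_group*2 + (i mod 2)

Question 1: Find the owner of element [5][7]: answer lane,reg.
23,1

r: 5->gid=5,r8=0  c: 7->tid=3,i&1=1
L=5*4+3=23  i=0*2+1=1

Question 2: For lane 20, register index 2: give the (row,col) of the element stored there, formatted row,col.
13,0

L=20→G=20>>2=5, T=20&3=0
[2]→row 5+8=13  col 0·2+0=0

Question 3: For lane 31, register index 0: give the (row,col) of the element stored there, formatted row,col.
7,6

lane 31⇒31/4=7, 31 mod 4=3
i=0  r:7+0⇒7  c:2·3+0⇒6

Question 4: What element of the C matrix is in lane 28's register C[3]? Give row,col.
15,1

lane 28->28/4=7, 28 mod 4=0
i=3  r:7+8->15  c:2·0+1->1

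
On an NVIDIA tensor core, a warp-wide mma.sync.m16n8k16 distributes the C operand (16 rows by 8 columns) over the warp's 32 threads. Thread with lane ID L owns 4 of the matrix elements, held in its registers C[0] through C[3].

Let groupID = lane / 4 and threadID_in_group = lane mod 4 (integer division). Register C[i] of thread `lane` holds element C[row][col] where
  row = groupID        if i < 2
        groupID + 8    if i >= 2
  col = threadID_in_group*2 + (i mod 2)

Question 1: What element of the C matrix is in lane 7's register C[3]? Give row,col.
lane 7->7/4=1, 7 mod 4=3
i=3  r:1+8->9  c:2·3+1->7

9,7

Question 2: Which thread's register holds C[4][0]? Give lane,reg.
r=4→G=4,rhi=0  c=0→T=0,p=0
L=4*4+0=16  i=0*2+0=0

16,0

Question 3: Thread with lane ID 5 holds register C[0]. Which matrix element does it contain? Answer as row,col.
lane 5->5/4=1, 5 mod 4=1
i=0  r:1+0->1  c:2·1+0->2

1,2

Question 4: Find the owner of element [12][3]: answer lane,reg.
17,3

r=12→G=4,rhi=1  c=3→T=1,p=1
L=4*4+1=17  i=1*2+1=3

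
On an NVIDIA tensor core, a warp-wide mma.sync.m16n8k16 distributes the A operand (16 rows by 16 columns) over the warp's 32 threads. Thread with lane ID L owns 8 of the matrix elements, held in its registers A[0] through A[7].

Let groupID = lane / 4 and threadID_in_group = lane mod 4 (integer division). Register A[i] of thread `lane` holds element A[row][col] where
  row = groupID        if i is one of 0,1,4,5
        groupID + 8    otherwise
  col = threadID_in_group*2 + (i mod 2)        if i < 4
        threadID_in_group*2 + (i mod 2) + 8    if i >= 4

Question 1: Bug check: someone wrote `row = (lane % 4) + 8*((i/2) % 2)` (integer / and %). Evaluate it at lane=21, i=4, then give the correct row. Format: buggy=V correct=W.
`(lane % 4) + 8*((i/2) % 2)`[21,4]→1
lane 21→21/4=5, 21 mod 4=1
i=4  r:5+0→5  c:2·1+0+8→10
row: 1 vs 5

buggy=1 correct=5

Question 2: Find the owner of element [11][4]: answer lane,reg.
14,2

r=11->g=3,rb=1  c=4->cb=0,t=2,b0=0
L=3*4+2=14  i=0*4+1*2+0=2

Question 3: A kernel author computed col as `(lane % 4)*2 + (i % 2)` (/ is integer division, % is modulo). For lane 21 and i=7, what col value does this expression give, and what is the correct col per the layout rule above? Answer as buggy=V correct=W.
`(lane % 4)*2 + (i % 2)`[21,7]⇒3
lane 21⇒21/4=5, 21 mod 4=1
i=7  r:5+8⇒13  c:2·1+1+8⇒11
col: 3 vs 11

buggy=3 correct=11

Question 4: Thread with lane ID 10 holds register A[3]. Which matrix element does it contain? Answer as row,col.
L=10->gid=10>>2=2, tid=10&3=2
[3]->row 2+8=10  col 2·2+1+0=5

10,5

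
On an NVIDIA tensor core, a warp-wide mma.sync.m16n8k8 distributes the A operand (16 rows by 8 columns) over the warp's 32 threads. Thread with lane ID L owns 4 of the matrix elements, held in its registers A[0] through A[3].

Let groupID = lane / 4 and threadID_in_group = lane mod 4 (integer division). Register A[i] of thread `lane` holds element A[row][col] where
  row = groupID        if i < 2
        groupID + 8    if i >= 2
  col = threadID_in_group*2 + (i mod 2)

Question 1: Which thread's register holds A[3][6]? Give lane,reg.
15,0

r:3=>grp=3,rB=0  c:6=>tig=3,lo=0
L=3*4+3=15  i=0*2+0=0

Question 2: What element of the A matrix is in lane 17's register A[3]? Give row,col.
12,3

lane 17→17/4=4, 17 mod 4=1
i=3  r:4+8→12  c:2·1+1→3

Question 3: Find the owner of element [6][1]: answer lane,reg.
r=6->g=6,rb=0  c=1->t=0,b0=1
L=6*4+0=24  i=0*2+1=1

24,1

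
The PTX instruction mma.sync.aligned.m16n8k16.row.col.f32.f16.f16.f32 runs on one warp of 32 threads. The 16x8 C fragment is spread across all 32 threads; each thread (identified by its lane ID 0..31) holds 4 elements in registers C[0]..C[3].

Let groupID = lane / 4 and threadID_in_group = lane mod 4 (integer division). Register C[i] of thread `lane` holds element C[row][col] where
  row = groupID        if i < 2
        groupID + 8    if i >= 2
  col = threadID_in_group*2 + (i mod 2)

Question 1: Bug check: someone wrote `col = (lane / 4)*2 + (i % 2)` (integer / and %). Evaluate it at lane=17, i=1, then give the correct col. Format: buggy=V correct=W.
buggy=9 correct=3

`(lane / 4)*2 + (i % 2)`[17,1]->9
17: g=4,t=1
[1] (4+0,1*2+1) = (4,3)
col: 9 vs 3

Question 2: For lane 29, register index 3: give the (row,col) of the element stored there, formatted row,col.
lane 29: gid=7 (29/4), tid=1 (29%4)
i=3: r=7+8=15, c=1*2+1=3

15,3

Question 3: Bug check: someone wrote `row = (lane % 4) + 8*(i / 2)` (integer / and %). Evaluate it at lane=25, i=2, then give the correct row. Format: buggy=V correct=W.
buggy=9 correct=14

`(lane % 4) + 8*(i / 2)`[25,2]⇒9
25: gr=6,th=1
[2] (6+8,1*2+0) = (14,2)
row: 9 vs 14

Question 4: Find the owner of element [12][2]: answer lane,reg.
r: 12->gid=4,r8=1  c: 2->tid=1,i&1=0
L=4*4+1=17  i=1*2+0=2

17,2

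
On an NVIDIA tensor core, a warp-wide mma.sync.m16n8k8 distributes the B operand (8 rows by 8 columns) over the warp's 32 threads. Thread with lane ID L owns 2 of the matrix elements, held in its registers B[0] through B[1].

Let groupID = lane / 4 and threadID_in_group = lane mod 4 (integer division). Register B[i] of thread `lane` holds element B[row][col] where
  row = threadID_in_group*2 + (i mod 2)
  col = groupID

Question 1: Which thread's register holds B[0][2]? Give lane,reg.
c:2=>grp=2  r:0=>tig=0,lo=0
L=2*4+0=8  i=0=0

8,0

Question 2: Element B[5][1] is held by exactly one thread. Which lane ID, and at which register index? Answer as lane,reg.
6,1

c=1->g=1  r=5->t=2,b0=1
L=1*4+2=6  i=1=1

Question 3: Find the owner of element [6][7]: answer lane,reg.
c: 7->gid=7  r: 6->tid=3,i&1=0
L=7*4+3=31  i=0=0

31,0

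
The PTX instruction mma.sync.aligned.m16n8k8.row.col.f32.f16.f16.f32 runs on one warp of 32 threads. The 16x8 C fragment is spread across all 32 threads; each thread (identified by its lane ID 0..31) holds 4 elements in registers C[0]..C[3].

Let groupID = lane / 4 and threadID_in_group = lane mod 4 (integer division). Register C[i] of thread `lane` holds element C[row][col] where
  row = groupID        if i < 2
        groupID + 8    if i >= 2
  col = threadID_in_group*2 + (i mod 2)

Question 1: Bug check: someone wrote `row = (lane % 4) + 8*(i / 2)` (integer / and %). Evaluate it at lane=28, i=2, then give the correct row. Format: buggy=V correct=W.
buggy=8 correct=15

`(lane % 4) + 8*(i / 2)`[28,2]=>8
lane 28=>28/4=7, 28 mod 4=0
i=2  r:7+8=>15  c:2·0+0=>0
row: 8 vs 15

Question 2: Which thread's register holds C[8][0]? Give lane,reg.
0,2

r=8→G=0,rhi=1  c=0→T=0,p=0
L=0*4+0=0  i=1*2+0=2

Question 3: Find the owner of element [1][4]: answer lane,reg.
6,0

r:1=>grp=1,rB=0  c:4=>tig=2,lo=0
L=1*4+2=6  i=0*2+0=0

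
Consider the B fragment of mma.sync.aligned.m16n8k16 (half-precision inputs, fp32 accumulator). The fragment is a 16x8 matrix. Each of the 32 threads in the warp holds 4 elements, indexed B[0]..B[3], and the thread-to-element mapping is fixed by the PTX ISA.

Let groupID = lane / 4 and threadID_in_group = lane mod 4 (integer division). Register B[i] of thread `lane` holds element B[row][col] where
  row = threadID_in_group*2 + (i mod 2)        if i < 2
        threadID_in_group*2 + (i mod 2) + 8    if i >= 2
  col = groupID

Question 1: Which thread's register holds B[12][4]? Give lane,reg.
18,2

c: 4->gid=4  r: 12->r8=1,tid=2,i&1=0
L=4*4+2=18  i=1*2+0=2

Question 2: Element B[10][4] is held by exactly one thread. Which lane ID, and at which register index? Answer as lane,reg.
c=4⇒gr=4  r=10⇒Rb=1,th=1,odd=0
L=4*4+1=17  i=1*2+0=2

17,2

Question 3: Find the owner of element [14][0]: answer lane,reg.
3,2

c=0->g=0  r=14->rb=1,t=3,b0=0
L=0*4+3=3  i=1*2+0=2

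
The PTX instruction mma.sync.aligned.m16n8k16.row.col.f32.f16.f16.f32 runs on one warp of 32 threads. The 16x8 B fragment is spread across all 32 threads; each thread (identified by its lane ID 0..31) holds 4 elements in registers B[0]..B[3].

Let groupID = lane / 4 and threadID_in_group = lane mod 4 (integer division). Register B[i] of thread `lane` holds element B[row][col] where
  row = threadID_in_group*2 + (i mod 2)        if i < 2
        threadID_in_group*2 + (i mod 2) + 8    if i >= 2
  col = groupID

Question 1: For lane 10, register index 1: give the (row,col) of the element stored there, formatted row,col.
10: grp=2,tig=2
[1] (2*2+1+0,2) = (5,2)

5,2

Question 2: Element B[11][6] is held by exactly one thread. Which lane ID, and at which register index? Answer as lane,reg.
c=6->g=6  r=11->rb=1,t=1,b0=1
L=6*4+1=25  i=1*2+1=3

25,3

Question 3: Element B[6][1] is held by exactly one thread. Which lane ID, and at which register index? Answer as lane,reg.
7,0

c: 1->gid=1  r: 6->r8=0,tid=3,i&1=0
L=1*4+3=7  i=0*2+0=0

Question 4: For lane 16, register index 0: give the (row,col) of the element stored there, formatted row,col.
lane 16->16/4=4, 16 mod 4=0
i=0  r:2·0+0+0->0  c:4

0,4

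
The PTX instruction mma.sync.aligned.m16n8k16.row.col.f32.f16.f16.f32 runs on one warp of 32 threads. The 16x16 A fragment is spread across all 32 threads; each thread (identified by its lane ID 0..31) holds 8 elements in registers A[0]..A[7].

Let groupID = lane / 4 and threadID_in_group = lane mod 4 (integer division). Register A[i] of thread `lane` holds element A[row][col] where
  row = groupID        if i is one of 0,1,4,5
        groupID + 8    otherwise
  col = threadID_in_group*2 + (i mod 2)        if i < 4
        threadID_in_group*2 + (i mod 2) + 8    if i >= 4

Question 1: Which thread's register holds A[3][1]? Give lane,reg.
r: 3->gid=3,r8=0  c: 1->c8=0,tid=0,i&1=1
L=3*4+0=12  i=0*4+0*2+1=1

12,1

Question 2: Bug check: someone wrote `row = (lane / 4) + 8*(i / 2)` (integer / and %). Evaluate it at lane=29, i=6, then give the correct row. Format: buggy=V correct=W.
`(lane / 4) + 8*(i / 2)`[29,6]->31
29: gid=7,tid=1
[6] (7+8,1*2+0+8) = (15,10)
row: 31 vs 15

buggy=31 correct=15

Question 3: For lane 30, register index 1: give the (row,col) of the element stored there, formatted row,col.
7,5

lane 30=>30/4=7, 30 mod 4=2
i=1  r:7+0=>7  c:2·2+1+0=>5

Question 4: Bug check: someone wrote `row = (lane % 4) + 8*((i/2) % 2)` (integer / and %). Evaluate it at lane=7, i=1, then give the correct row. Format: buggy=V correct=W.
`(lane % 4) + 8*((i/2) % 2)`[7,1]⇒3
L=7⇒gr=7>>2=1, th=7&3=3
[1]⇒row 1+0=1  col 3·2+1+0=7
row: 3 vs 1

buggy=3 correct=1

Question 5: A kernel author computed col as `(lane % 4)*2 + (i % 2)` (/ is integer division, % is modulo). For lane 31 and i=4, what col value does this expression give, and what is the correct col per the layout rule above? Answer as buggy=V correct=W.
`(lane % 4)*2 + (i % 2)`[31,4]⇒6
lane 31: gr=7 (31/4), th=3 (31%4)
i=4: r=7+0=7, c=3*2+0+8=14
col: 6 vs 14

buggy=6 correct=14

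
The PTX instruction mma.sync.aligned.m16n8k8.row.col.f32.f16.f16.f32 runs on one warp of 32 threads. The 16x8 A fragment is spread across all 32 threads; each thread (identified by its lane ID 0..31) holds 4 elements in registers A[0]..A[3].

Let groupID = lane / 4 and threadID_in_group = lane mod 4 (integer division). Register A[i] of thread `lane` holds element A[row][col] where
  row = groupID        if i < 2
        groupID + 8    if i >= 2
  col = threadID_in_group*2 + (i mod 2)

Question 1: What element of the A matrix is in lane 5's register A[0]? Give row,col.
5: gr=1,th=1
[0] (1+0,1*2+0) = (1,2)

1,2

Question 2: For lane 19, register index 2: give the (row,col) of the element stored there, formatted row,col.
L=19->g=19>>2=4, t=19&3=3
[2]->row 4+8=12  col 3·2+0=6

12,6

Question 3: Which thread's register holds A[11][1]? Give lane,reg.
r=11→G=3,rhi=1  c=1→T=0,p=1
L=3*4+0=12  i=1*2+1=3

12,3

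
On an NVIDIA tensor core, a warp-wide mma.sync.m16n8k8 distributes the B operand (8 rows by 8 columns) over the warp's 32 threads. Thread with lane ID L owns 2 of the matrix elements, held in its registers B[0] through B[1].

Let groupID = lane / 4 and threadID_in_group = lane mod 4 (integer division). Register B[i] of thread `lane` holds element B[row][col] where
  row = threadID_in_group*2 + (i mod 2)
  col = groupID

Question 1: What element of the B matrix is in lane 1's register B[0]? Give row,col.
lane 1->1/4=0, 1 mod 4=1
i=0  r:2·1+0->2  c:0

2,0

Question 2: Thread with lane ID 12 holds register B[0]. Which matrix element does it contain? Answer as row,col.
0,3

lane 12: gr=3 (12/4), th=0 (12%4)
i=0: r=0*2+0=0, c=gr=3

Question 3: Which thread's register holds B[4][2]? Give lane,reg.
10,0

c=2⇒gr=2  r=4⇒th=2,odd=0
L=2*4+2=10  i=0=0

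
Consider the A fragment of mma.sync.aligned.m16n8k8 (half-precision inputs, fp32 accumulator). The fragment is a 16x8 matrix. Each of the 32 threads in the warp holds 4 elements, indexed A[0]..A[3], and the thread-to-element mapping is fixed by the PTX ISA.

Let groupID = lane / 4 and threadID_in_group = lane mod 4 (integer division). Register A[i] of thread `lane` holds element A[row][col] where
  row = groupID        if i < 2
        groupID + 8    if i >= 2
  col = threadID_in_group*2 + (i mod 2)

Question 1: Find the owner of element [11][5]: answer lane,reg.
r=11→G=3,rhi=1  c=5→T=2,p=1
L=3*4+2=14  i=1*2+1=3

14,3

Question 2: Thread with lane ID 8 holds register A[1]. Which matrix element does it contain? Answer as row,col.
2,1

lane 8: gid=2 (8/4), tid=0 (8%4)
i=1: r=2+0=2, c=0*2+1=1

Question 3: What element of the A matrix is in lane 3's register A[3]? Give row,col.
8,7

lane 3→3/4=0, 3 mod 4=3
i=3  r:0+8→8  c:2·3+1→7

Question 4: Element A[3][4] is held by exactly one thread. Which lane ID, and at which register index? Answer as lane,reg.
r=3⇒gr=3,Rb=0  c=4⇒th=2,odd=0
L=3*4+2=14  i=0*2+0=0

14,0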